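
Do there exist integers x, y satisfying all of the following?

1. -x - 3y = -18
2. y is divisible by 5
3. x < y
Yes

Take x = 3, y = 5. Substituting into each constraint:
  (1) (-3) - 3(5) = -18 ✓
  (2) 5 = 5 × 1, remainder 0 ✓
  (3) 3 < 5 ✓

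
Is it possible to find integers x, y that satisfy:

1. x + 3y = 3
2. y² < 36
Yes

Take x = 0, y = 1. Substituting into each constraint:
  (1) 0 + 3(1) = 3 ✓
  (2) y² = (1)² = 1, and 1 < 36 ✓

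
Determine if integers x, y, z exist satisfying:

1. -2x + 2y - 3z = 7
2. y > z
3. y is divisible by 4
Yes

Take x = -2, y = 0, z = -1. Substituting into each constraint:
  (1) -2(-2) + 2(0) - 3(-1) = 7 ✓
  (2) 0 > -1 ✓
  (3) 0 = 4 × 0, remainder 0 ✓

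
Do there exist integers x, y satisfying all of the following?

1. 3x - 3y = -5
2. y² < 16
No

Even the single constraint (3x - 3y = -5) is infeasible over the integers.

  - 3x - 3y = -5: every term on the left is divisible by 3, so the LHS ≡ 0 (mod 3), but the RHS -5 is not — no integer solution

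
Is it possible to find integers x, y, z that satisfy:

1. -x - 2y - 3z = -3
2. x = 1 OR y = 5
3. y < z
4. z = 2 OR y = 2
Yes

Take x = 1, y = -2, z = 2. Substituting into each constraint:
  (1) (-1) - 2(-2) - 3(2) = -3 ✓
  (2) x = 1, target 1 ✓ (first branch holds)
  (3) -2 < 2 ✓
  (4) z = 2, target 2 ✓ (first branch holds)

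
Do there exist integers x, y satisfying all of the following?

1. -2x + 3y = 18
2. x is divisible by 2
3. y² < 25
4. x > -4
No

The full constraint system is jointly infeasible over the integers. Each constraint and what it forces:

  - -2x + 3y = 18: is a linear equation tying the variables together
  - x is divisible by 2: restricts x to multiples of 2
  - y² < 25: restricts y to |y| ≤ 4
  - x > -4: bounds one variable relative to a constant

The bounds confine y to {-4, -3, -2, -1, 0, 1, 2, 3, 4}. For each value, substitute into the equation:
  • y = -4: the equation forces x = -15, but 2 does not divide -15.
  • y = -3: the equation gives -2x = 27, so x would not be an integer.
  • y = -2: the equation forces x = -12, but this violates the bound x ≥ -3.
  • y = -1: the equation gives -2x = 21, so x would not be an integer.
  • y = 0: the equation forces x = -9, but 2 does not divide -9.
  • y = 1: the equation gives -2x = 15, so x would not be an integer.
  • y = 2: the equation forces x = -6, but this violates the bound x ≥ -3.
  • y = 3: the equation gives -2x = 9, so x would not be an integer.
  • y = 4: the equation forces x = -3, but 2 does not divide -3.
Every case fails, so no integer solution exists.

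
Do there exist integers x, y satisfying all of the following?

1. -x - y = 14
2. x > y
Yes

Take x = 0, y = -14. Substituting into each constraint:
  (1) 0 + 14 = 14 ✓
  (2) 0 > -14 ✓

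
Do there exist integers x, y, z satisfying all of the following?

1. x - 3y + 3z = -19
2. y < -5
Yes

Take x = 2, y = -6, z = -13. Substituting into each constraint:
  (1) 2 - 3(-6) + 3(-13) = -19 ✓
  (2) -6 < -5 ✓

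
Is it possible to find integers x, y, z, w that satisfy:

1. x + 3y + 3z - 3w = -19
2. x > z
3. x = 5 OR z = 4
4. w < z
Yes

Take x = 5, y = -9, z = 4, w = 3. Substituting into each constraint:
  (1) 5 + 3(-9) + 3(4) - 3(3) = -19 ✓
  (2) 5 > 4 ✓
  (3) x = 5, target 5 ✓ (first branch holds)
  (4) 3 < 4 ✓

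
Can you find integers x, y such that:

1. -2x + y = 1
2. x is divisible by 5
Yes

Take x = 0, y = 1. Substituting into each constraint:
  (1) -2(0) + 1 = 1 ✓
  (2) 0 = 5 × 0, remainder 0 ✓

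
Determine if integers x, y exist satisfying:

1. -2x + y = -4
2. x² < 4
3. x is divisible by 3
Yes

Take x = 0, y = -4. Substituting into each constraint:
  (1) -2(0) + (-4) = -4 ✓
  (2) x² = (0)² = 0, and 0 < 4 ✓
  (3) 0 = 3 × 0, remainder 0 ✓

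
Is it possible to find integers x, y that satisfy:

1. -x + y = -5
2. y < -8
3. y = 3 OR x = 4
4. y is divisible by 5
No

A contradictory subset is {-x + y = -5, y < -8, y = 3 OR x = 4}. No integer assignment can satisfy these jointly:

  - -x + y = -5: is a linear equation tying the variables together
  - y < -8: bounds one variable relative to a constant
  - y = 3 OR x = 4: forces a choice: either y = 3 or x = 4

Split on the disjunction (y = 3 OR x = 4):
  • If y = 3: this contradicts the bound y ≤ -9.
  • If x = 4: the equation forces y = -1, which contradicts the bound y ≤ -9.
Both branches are infeasible, so the system has no integer solution.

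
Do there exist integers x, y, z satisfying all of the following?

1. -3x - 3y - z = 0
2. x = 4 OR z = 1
Yes

Take x = 4, y = -5, z = 3. Substituting into each constraint:
  (1) -3(4) - 3(-5) + (-3) = 0 ✓
  (2) x = 4, target 4 ✓ (first branch holds)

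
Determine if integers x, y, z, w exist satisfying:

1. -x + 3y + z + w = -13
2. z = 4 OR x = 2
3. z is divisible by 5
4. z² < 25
Yes

Take x = 2, y = 0, z = 0, w = -11. Substituting into each constraint:
  (1) (-2) + 3(0) + 0 + (-11) = -13 ✓
  (2) x = 2, target 2 ✓ (second branch holds)
  (3) 0 = 5 × 0, remainder 0 ✓
  (4) z² = (0)² = 0, and 0 < 25 ✓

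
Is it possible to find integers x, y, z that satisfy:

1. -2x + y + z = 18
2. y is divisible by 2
Yes

Take x = -9, y = 0, z = 0. Substituting into each constraint:
  (1) -2(-9) + 0 + 0 = 18 ✓
  (2) 0 = 2 × 0, remainder 0 ✓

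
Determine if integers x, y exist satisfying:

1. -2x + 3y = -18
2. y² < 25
Yes

Take x = 9, y = 0. Substituting into each constraint:
  (1) -2(9) + 3(0) = -18 ✓
  (2) y² = (0)² = 0, and 0 < 25 ✓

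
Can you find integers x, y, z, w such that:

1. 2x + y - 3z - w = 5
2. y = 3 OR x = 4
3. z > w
Yes

Take x = 4, y = 0, z = 1, w = 0. Substituting into each constraint:
  (1) 2(4) + 0 - 3(1) + 0 = 5 ✓
  (2) x = 4, target 4 ✓ (second branch holds)
  (3) 1 > 0 ✓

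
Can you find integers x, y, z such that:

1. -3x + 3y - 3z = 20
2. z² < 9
No

Even the single constraint (-3x + 3y - 3z = 20) is infeasible over the integers.

  - -3x + 3y - 3z = 20: every term on the left is divisible by 3, so the LHS ≡ 0 (mod 3), but the RHS 20 is not — no integer solution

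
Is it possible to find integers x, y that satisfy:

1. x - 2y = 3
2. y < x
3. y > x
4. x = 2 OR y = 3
No

A contradictory subset is {y < x, y > x}. No integer assignment can satisfy these jointly:

  - y < x: bounds one variable relative to another variable
  - y > x: bounds one variable relative to another variable

Direct contradiction: x > y and y > x cannot both hold.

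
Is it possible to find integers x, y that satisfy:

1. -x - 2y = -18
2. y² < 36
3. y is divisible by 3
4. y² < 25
Yes

Take x = 18, y = 0. Substituting into each constraint:
  (1) (-18) - 2(0) = -18 ✓
  (2) y² = (0)² = 0, and 0 < 36 ✓
  (3) 0 = 3 × 0, remainder 0 ✓
  (4) y² = (0)² = 0, and 0 < 25 ✓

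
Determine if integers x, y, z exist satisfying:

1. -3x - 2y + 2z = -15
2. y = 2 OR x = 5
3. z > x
Yes

Take x = 5, y = 6, z = 6. Substituting into each constraint:
  (1) -3(5) - 2(6) + 2(6) = -15 ✓
  (2) x = 5, target 5 ✓ (second branch holds)
  (3) 6 > 5 ✓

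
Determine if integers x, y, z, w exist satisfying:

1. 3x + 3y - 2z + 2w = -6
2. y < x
Yes

Take x = 2, y = 0, z = 6, w = 0. Substituting into each constraint:
  (1) 3(2) + 3(0) - 2(6) + 2(0) = -6 ✓
  (2) 0 < 2 ✓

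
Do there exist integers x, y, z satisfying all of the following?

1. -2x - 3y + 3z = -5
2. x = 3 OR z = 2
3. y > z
Yes

Take x = 1, y = 3, z = 2. Substituting into each constraint:
  (1) -2(1) - 3(3) + 3(2) = -5 ✓
  (2) z = 2, target 2 ✓ (second branch holds)
  (3) 3 > 2 ✓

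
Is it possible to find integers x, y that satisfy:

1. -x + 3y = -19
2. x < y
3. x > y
No

A contradictory subset is {x < y, x > y}. No integer assignment can satisfy these jointly:

  - x < y: bounds one variable relative to another variable
  - x > y: bounds one variable relative to another variable

Direct contradiction: y > x and x > y cannot both hold.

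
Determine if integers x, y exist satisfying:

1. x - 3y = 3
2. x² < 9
Yes

Take x = 0, y = -1. Substituting into each constraint:
  (1) 0 - 3(-1) = 3 ✓
  (2) x² = (0)² = 0, and 0 < 9 ✓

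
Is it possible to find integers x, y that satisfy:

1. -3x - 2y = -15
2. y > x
Yes

Take x = 1, y = 6. Substituting into each constraint:
  (1) -3(1) - 2(6) = -15 ✓
  (2) 6 > 1 ✓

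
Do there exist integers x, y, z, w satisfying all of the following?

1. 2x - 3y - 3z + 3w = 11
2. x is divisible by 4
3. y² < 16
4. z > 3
Yes

Take x = 16, y = 1, z = 4, w = -2. Substituting into each constraint:
  (1) 2(16) - 3(1) - 3(4) + 3(-2) = 11 ✓
  (2) 16 = 4 × 4, remainder 0 ✓
  (3) y² = (1)² = 1, and 1 < 16 ✓
  (4) 4 > 3 ✓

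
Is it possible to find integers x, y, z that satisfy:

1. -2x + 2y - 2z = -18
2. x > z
Yes

Take x = 1, y = -8, z = 0. Substituting into each constraint:
  (1) -2(1) + 2(-8) - 2(0) = -18 ✓
  (2) 1 > 0 ✓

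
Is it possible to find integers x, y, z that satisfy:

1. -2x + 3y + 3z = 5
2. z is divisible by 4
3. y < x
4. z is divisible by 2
Yes

Take x = 8, y = 7, z = 0. Substituting into each constraint:
  (1) -2(8) + 3(7) + 3(0) = 5 ✓
  (2) 0 = 4 × 0, remainder 0 ✓
  (3) 7 < 8 ✓
  (4) 0 = 2 × 0, remainder 0 ✓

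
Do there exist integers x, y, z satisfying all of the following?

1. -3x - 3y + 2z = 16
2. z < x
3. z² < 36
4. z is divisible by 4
Yes

Take x = 1, y = -9, z = -4. Substituting into each constraint:
  (1) -3(1) - 3(-9) + 2(-4) = 16 ✓
  (2) -4 < 1 ✓
  (3) z² = (-4)² = 16, and 16 < 36 ✓
  (4) -4 = 4 × -1, remainder 0 ✓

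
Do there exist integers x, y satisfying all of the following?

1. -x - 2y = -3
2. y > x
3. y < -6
No

The full constraint system is jointly infeasible over the integers. Each constraint and what it forces:

  - -x - 2y = -3: is a linear equation tying the variables together
  - y > x: bounds one variable relative to another variable
  - y < -6: bounds one variable relative to a constant

Propagating the comparison: x < y and y ≤ -7 give x ≤ -8. Range argument: with x ∈ [−∞, -8], y ∈ [−∞, -7], the left side of the equation is at least 22, but the right side is -3 < 22. No integer solution exists.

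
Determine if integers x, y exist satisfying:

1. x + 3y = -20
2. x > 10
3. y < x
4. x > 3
Yes

Take x = 13, y = -11. Substituting into each constraint:
  (1) 13 + 3(-11) = -20 ✓
  (2) 13 > 10 ✓
  (3) -11 < 13 ✓
  (4) 13 > 3 ✓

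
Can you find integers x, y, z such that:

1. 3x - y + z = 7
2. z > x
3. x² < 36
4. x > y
Yes

Take x = 0, y = -6, z = 1. Substituting into each constraint:
  (1) 3(0) + 6 + 1 = 7 ✓
  (2) 1 > 0 ✓
  (3) x² = (0)² = 0, and 0 < 36 ✓
  (4) 0 > -6 ✓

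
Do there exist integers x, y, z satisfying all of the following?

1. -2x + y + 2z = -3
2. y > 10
Yes

Take x = 0, y = 11, z = -7. Substituting into each constraint:
  (1) -2(0) + 11 + 2(-7) = -3 ✓
  (2) 11 > 10 ✓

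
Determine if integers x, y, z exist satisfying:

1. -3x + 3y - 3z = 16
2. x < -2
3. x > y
No

Even the single constraint (-3x + 3y - 3z = 16) is infeasible over the integers.

  - -3x + 3y - 3z = 16: every term on the left is divisible by 3, so the LHS ≡ 0 (mod 3), but the RHS 16 is not — no integer solution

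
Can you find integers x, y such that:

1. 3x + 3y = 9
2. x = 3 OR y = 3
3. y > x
Yes

Take x = 0, y = 3. Substituting into each constraint:
  (1) 3(0) + 3(3) = 9 ✓
  (2) y = 3, target 3 ✓ (second branch holds)
  (3) 3 > 0 ✓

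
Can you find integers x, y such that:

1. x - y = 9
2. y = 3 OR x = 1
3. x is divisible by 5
No

The full constraint system is jointly infeasible over the integers. Each constraint and what it forces:

  - x - y = 9: is a linear equation tying the variables together
  - y = 3 OR x = 1: forces a choice: either y = 3 or x = 1
  - x is divisible by 5: restricts x to multiples of 5

Split on the disjunction (y = 3 OR x = 1):
  • If y = 3: with y = 3, writing x = 5x', every remaining term of the linear equation is divisible by 5, so the left side is ≡ 0 (mod 5); but the right side 12 ≡ 2 (mod 5). No integers can satisfy it.
  • If x = 1: this contradicts the divisibility constraint — 1 is not a multiple of 5.
Both branches are infeasible, so the system has no integer solution.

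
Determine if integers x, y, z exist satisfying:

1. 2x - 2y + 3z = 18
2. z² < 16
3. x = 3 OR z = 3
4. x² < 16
Yes

Take x = 3, y = -3, z = 2. Substituting into each constraint:
  (1) 2(3) - 2(-3) + 3(2) = 18 ✓
  (2) z² = (2)² = 4, and 4 < 16 ✓
  (3) x = 3, target 3 ✓ (first branch holds)
  (4) x² = (3)² = 9, and 9 < 16 ✓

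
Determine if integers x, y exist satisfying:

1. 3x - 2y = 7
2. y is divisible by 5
Yes

Take x = 9, y = 10. Substituting into each constraint:
  (1) 3(9) - 2(10) = 7 ✓
  (2) 10 = 5 × 2, remainder 0 ✓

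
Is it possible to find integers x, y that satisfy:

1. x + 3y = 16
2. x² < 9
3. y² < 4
No

The full constraint system is jointly infeasible over the integers. Each constraint and what it forces:

  - x + 3y = 16: is a linear equation tying the variables together
  - x² < 9: restricts x to |x| ≤ 2
  - y² < 4: restricts y to |y| ≤ 1

Range argument: with x ∈ [-2, 2], y ∈ [-1, 1], the left side of the equation is at most 5, but the right side is 16 > 5. No integer solution exists.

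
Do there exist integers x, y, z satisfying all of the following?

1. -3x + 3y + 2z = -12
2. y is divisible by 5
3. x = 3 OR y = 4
Yes

Take x = 3, y = 5, z = -9. Substituting into each constraint:
  (1) -3(3) + 3(5) + 2(-9) = -12 ✓
  (2) 5 = 5 × 1, remainder 0 ✓
  (3) x = 3, target 3 ✓ (first branch holds)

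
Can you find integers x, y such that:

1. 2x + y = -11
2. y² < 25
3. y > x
Yes

Take x = -4, y = -3. Substituting into each constraint:
  (1) 2(-4) + (-3) = -11 ✓
  (2) y² = (-3)² = 9, and 9 < 25 ✓
  (3) -3 > -4 ✓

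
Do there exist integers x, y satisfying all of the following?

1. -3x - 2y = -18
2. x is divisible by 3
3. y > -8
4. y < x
Yes

Take x = 6, y = 0. Substituting into each constraint:
  (1) -3(6) - 2(0) = -18 ✓
  (2) 6 = 3 × 2, remainder 0 ✓
  (3) 0 > -8 ✓
  (4) 0 < 6 ✓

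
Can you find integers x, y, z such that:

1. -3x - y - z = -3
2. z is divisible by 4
Yes

Take x = 0, y = 3, z = 0. Substituting into each constraint:
  (1) -3(0) + (-3) + 0 = -3 ✓
  (2) 0 = 4 × 0, remainder 0 ✓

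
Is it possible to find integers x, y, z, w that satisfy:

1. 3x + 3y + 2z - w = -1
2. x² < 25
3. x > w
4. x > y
Yes

Take x = 1, y = 0, z = -2, w = 0. Substituting into each constraint:
  (1) 3(1) + 3(0) + 2(-2) + 0 = -1 ✓
  (2) x² = (1)² = 1, and 1 < 25 ✓
  (3) 1 > 0 ✓
  (4) 1 > 0 ✓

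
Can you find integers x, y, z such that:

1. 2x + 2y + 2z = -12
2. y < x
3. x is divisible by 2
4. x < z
Yes

Take x = 0, y = -7, z = 1. Substituting into each constraint:
  (1) 2(0) + 2(-7) + 2(1) = -12 ✓
  (2) -7 < 0 ✓
  (3) 0 = 2 × 0, remainder 0 ✓
  (4) 0 < 1 ✓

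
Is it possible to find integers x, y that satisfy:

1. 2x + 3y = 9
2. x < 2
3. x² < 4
Yes

Take x = 0, y = 3. Substituting into each constraint:
  (1) 2(0) + 3(3) = 9 ✓
  (2) 0 < 2 ✓
  (3) x² = (0)² = 0, and 0 < 4 ✓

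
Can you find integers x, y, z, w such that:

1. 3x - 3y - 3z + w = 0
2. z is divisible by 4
Yes

Take x = 0, y = 0, z = 0, w = 0. Substituting into each constraint:
  (1) 3(0) - 3(0) - 3(0) + 0 = 0 ✓
  (2) 0 = 4 × 0, remainder 0 ✓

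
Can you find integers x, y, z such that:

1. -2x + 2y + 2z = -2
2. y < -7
Yes

Take x = 0, y = -8, z = 7. Substituting into each constraint:
  (1) -2(0) + 2(-8) + 2(7) = -2 ✓
  (2) -8 < -7 ✓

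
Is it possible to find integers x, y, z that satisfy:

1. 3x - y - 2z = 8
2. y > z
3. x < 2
Yes

Take x = 1, y = -1, z = -2. Substituting into each constraint:
  (1) 3(1) + 1 - 2(-2) = 8 ✓
  (2) -1 > -2 ✓
  (3) 1 < 2 ✓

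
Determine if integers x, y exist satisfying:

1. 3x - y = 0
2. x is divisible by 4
Yes

Take x = 0, y = 0. Substituting into each constraint:
  (1) 3(0) + 0 = 0 ✓
  (2) 0 = 4 × 0, remainder 0 ✓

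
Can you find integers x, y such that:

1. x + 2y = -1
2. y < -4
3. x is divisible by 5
Yes

Take x = 15, y = -8. Substituting into each constraint:
  (1) 15 + 2(-8) = -1 ✓
  (2) -8 < -4 ✓
  (3) 15 = 5 × 3, remainder 0 ✓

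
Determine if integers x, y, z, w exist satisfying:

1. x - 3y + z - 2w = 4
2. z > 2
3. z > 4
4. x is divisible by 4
Yes

Take x = 0, y = 0, z = 6, w = 1. Substituting into each constraint:
  (1) 0 - 3(0) + 6 - 2(1) = 4 ✓
  (2) 6 > 2 ✓
  (3) 6 > 4 ✓
  (4) 0 = 4 × 0, remainder 0 ✓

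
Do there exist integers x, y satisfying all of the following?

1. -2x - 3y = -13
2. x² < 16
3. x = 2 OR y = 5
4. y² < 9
No

A contradictory subset is {-2x - 3y = -13, x = 2 OR y = 5, y² < 9}. No integer assignment can satisfy these jointly:

  - -2x - 3y = -13: is a linear equation tying the variables together
  - x = 2 OR y = 5: forces a choice: either x = 2 or y = 5
  - y² < 9: restricts y to |y| ≤ 2

Split on the disjunction (x = 2 OR y = 5):
  • If x = 2: the equation forces y = 3, but y² < 9 requires |y| ≤ 2.
  • If y = 5: this contradicts y² < 9, which requires |y| ≤ 2.
Both branches are infeasible, so the system has no integer solution.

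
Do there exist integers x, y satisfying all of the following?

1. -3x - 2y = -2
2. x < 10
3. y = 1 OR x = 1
Yes

Take x = 0, y = 1. Substituting into each constraint:
  (1) -3(0) - 2(1) = -2 ✓
  (2) 0 < 10 ✓
  (3) y = 1, target 1 ✓ (first branch holds)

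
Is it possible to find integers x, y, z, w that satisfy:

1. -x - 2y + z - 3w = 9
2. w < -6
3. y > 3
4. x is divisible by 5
Yes

Take x = 0, y = 4, z = -4, w = -7. Substituting into each constraint:
  (1) 0 - 2(4) + (-4) - 3(-7) = 9 ✓
  (2) -7 < -6 ✓
  (3) 4 > 3 ✓
  (4) 0 = 5 × 0, remainder 0 ✓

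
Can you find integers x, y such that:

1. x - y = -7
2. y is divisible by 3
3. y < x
No

A contradictory subset is {x - y = -7, y < x}. No integer assignment can satisfy these jointly:

  - x - y = -7: is a linear equation tying the variables together
  - y < x: bounds one variable relative to another variable

From the equation, x − y = -7, i.e. x − y = -7; but x > y requires x − y ≥ 1. Contradiction.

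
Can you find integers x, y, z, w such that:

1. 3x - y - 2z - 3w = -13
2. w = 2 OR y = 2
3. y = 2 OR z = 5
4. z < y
Yes

Take x = 3, y = 6, z = 5, w = 2. Substituting into each constraint:
  (1) 3(3) + (-6) - 2(5) - 3(2) = -13 ✓
  (2) w = 2, target 2 ✓ (first branch holds)
  (3) z = 5, target 5 ✓ (second branch holds)
  (4) 5 < 6 ✓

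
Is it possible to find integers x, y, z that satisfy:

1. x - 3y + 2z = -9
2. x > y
Yes

Take x = 1, y = 0, z = -5. Substituting into each constraint:
  (1) 1 - 3(0) + 2(-5) = -9 ✓
  (2) 1 > 0 ✓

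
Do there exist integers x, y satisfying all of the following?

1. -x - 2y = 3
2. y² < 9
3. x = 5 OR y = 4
No

The full constraint system is jointly infeasible over the integers. Each constraint and what it forces:

  - -x - 2y = 3: is a linear equation tying the variables together
  - y² < 9: restricts y to |y| ≤ 2
  - x = 5 OR y = 4: forces a choice: either x = 5 or y = 4

Split on the disjunction (x = 5 OR y = 4):
  • If x = 5: the equation forces y = -4, but y² < 9 requires |y| ≤ 2.
  • If y = 4: this contradicts y² < 9, which requires |y| ≤ 2.
Both branches are infeasible, so the system has no integer solution.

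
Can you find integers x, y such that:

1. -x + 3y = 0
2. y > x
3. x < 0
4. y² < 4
Yes

Take x = -3, y = -1. Substituting into each constraint:
  (1) 3 + 3(-1) = 0 ✓
  (2) -1 > -3 ✓
  (3) -3 < 0 ✓
  (4) y² = (-1)² = 1, and 1 < 4 ✓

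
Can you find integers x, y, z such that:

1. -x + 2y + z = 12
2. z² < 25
Yes

Take x = -12, y = 0, z = 0. Substituting into each constraint:
  (1) 12 + 2(0) + 0 = 12 ✓
  (2) z² = (0)² = 0, and 0 < 25 ✓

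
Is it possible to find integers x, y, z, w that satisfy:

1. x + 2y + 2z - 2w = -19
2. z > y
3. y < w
Yes

Take x = -19, y = 0, z = 1, w = 1. Substituting into each constraint:
  (1) (-19) + 2(0) + 2(1) - 2(1) = -19 ✓
  (2) 1 > 0 ✓
  (3) 0 < 1 ✓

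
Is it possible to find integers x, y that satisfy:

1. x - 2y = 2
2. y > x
Yes

Take x = -4, y = -3. Substituting into each constraint:
  (1) (-4) - 2(-3) = 2 ✓
  (2) -3 > -4 ✓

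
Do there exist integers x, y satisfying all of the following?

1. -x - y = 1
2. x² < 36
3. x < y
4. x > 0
No

A contradictory subset is {-x - y = 1, x < y, x > 0}. No integer assignment can satisfy these jointly:

  - -x - y = 1: is a linear equation tying the variables together
  - x < y: bounds one variable relative to another variable
  - x > 0: bounds one variable relative to a constant

Propagating the comparison: y > x and x ≥ 1 give y ≥ 2. Range argument: with x ∈ [1, ∞], y ∈ [2, ∞], the left side of the equation is at most -3, but the right side is 1 > -3. No integer solution exists.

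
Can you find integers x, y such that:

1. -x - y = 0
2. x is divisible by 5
Yes

Take x = 0, y = 0. Substituting into each constraint:
  (1) 0 + 0 = 0 ✓
  (2) 0 = 5 × 0, remainder 0 ✓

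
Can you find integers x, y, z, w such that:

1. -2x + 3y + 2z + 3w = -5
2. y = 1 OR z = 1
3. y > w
Yes

Take x = 2, y = 0, z = 1, w = -1. Substituting into each constraint:
  (1) -2(2) + 3(0) + 2(1) + 3(-1) = -5 ✓
  (2) z = 1, target 1 ✓ (second branch holds)
  (3) 0 > -1 ✓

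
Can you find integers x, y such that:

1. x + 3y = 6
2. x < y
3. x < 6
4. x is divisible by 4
Yes

Take x = 0, y = 2. Substituting into each constraint:
  (1) 0 + 3(2) = 6 ✓
  (2) 0 < 2 ✓
  (3) 0 < 6 ✓
  (4) 0 = 4 × 0, remainder 0 ✓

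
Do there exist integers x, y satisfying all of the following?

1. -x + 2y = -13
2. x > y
Yes

Take x = -11, y = -12. Substituting into each constraint:
  (1) 11 + 2(-12) = -13 ✓
  (2) -11 > -12 ✓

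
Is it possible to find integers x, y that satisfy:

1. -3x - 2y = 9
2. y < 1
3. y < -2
Yes

Take x = -1, y = -3. Substituting into each constraint:
  (1) -3(-1) - 2(-3) = 9 ✓
  (2) -3 < 1 ✓
  (3) -3 < -2 ✓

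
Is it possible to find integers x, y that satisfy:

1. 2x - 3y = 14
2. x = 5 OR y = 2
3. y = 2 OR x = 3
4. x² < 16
No

The full constraint system is jointly infeasible over the integers. Each constraint and what it forces:

  - 2x - 3y = 14: is a linear equation tying the variables together
  - x = 5 OR y = 2: forces a choice: either x = 5 or y = 2
  - y = 2 OR x = 3: forces a choice: either y = 2 or x = 3
  - x² < 16: restricts x to |x| ≤ 3

The bounds confine x to {-3, -2, -1, 0, 1, 2, 3}. For each value, substitute into the equation:
  • x = -3: the equation gives -3y = 20, so y would not be an integer.
  • x = -2: the equation forces y = -6, but neither branch of (x = 5 OR y = 2) holds.
  • x = -1: the equation gives -3y = 16, so y would not be an integer.
  • x = 0: the equation gives -3y = 14, so y would not be an integer.
  • x = 1: the equation forces y = -4, but neither branch of (x = 5 OR y = 2) holds.
  • x = 2: the equation gives -3y = 10, so y would not be an integer.
  • x = 3: the equation gives -3y = 8, so y would not be an integer.
Every case fails, so no integer solution exists.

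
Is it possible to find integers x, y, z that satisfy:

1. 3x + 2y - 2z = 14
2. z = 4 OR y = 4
Yes

Take x = 8, y = -1, z = 4. Substituting into each constraint:
  (1) 3(8) + 2(-1) - 2(4) = 14 ✓
  (2) z = 4, target 4 ✓ (first branch holds)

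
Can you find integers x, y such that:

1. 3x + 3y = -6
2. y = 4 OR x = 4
Yes

Take x = -6, y = 4. Substituting into each constraint:
  (1) 3(-6) + 3(4) = -6 ✓
  (2) y = 4, target 4 ✓ (first branch holds)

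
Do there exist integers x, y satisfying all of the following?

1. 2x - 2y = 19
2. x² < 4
No

Even the single constraint (2x - 2y = 19) is infeasible over the integers.

  - 2x - 2y = 19: every term on the left is divisible by 2, so the LHS ≡ 0 (mod 2), but the RHS 19 is not — no integer solution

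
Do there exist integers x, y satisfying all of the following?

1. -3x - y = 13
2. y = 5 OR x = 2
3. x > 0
Yes

Take x = 2, y = -19. Substituting into each constraint:
  (1) -3(2) + 19 = 13 ✓
  (2) x = 2, target 2 ✓ (second branch holds)
  (3) 2 > 0 ✓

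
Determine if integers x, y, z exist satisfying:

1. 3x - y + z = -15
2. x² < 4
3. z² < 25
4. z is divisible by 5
Yes

Take x = 0, y = 15, z = 0. Substituting into each constraint:
  (1) 3(0) + (-15) + 0 = -15 ✓
  (2) x² = (0)² = 0, and 0 < 4 ✓
  (3) z² = (0)² = 0, and 0 < 25 ✓
  (4) 0 = 5 × 0, remainder 0 ✓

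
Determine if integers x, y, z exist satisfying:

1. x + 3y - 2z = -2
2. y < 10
Yes

Take x = 0, y = 0, z = 1. Substituting into each constraint:
  (1) 0 + 3(0) - 2(1) = -2 ✓
  (2) 0 < 10 ✓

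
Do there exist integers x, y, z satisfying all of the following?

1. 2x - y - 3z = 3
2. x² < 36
Yes

Take x = 3, y = 0, z = 1. Substituting into each constraint:
  (1) 2(3) + 0 - 3(1) = 3 ✓
  (2) x² = (3)² = 9, and 9 < 36 ✓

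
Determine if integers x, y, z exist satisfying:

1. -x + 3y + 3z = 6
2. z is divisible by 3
Yes

Take x = -6, y = 0, z = 0. Substituting into each constraint:
  (1) 6 + 3(0) + 3(0) = 6 ✓
  (2) 0 = 3 × 0, remainder 0 ✓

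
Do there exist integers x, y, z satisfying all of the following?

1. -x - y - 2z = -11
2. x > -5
Yes

Take x = 0, y = 1, z = 5. Substituting into each constraint:
  (1) 0 + (-1) - 2(5) = -11 ✓
  (2) 0 > -5 ✓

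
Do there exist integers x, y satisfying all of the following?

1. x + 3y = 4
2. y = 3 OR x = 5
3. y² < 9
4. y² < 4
No

A contradictory subset is {x + 3y = 4, y = 3 OR x = 5, y² < 4}. No integer assignment can satisfy these jointly:

  - x + 3y = 4: is a linear equation tying the variables together
  - y = 3 OR x = 5: forces a choice: either y = 3 or x = 5
  - y² < 4: restricts y to |y| ≤ 1

Split on the disjunction (y = 3 OR x = 5):
  • If y = 3: this contradicts y² < 4, which requires |y| ≤ 1.
  • If x = 5: with x = 5, every remaining term of the linear equation is divisible by 3, so the left side is ≡ 0 (mod 3); but the right side -1 ≡ 2 (mod 3). No integers can satisfy it.
Both branches are infeasible, so the system has no integer solution.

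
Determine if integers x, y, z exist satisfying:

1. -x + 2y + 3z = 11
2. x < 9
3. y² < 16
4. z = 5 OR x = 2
Yes

Take x = 0, y = -2, z = 5. Substituting into each constraint:
  (1) 0 + 2(-2) + 3(5) = 11 ✓
  (2) 0 < 9 ✓
  (3) y² = (-2)² = 4, and 4 < 16 ✓
  (4) z = 5, target 5 ✓ (first branch holds)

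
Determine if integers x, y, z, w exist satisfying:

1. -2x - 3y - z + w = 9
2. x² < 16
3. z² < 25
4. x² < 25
Yes

Take x = 0, y = 0, z = 0, w = 9. Substituting into each constraint:
  (1) -2(0) - 3(0) + 0 + 9 = 9 ✓
  (2) x² = (0)² = 0, and 0 < 16 ✓
  (3) z² = (0)² = 0, and 0 < 25 ✓
  (4) x² = (0)² = 0, and 0 < 25 ✓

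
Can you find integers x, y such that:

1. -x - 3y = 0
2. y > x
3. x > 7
No

The full constraint system is jointly infeasible over the integers. Each constraint and what it forces:

  - -x - 3y = 0: is a linear equation tying the variables together
  - y > x: bounds one variable relative to another variable
  - x > 7: bounds one variable relative to a constant

Propagating the comparison: y > x and x ≥ 8 give y ≥ 9. Range argument: with x ∈ [8, ∞], y ∈ [9, ∞], the left side of the equation is at most -35, but the right side is 0 > -35. No integer solution exists.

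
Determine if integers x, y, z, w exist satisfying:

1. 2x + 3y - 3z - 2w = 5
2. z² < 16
Yes

Take x = 0, y = 0, z = -3, w = 2. Substituting into each constraint:
  (1) 2(0) + 3(0) - 3(-3) - 2(2) = 5 ✓
  (2) z² = (-3)² = 9, and 9 < 16 ✓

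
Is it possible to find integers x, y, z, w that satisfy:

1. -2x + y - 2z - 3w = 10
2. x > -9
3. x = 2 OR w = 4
Yes

Take x = 2, y = 14, z = 0, w = 0. Substituting into each constraint:
  (1) -2(2) + 14 - 2(0) - 3(0) = 10 ✓
  (2) 2 > -9 ✓
  (3) x = 2, target 2 ✓ (first branch holds)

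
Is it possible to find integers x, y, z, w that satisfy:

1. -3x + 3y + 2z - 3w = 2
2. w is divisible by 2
Yes

Take x = 0, y = 0, z = 1, w = 0. Substituting into each constraint:
  (1) -3(0) + 3(0) + 2(1) - 3(0) = 2 ✓
  (2) 0 = 2 × 0, remainder 0 ✓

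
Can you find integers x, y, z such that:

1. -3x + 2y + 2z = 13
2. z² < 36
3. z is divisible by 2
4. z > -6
Yes

Take x = 1, y = 8, z = 0. Substituting into each constraint:
  (1) -3(1) + 2(8) + 2(0) = 13 ✓
  (2) z² = (0)² = 0, and 0 < 36 ✓
  (3) 0 = 2 × 0, remainder 0 ✓
  (4) 0 > -6 ✓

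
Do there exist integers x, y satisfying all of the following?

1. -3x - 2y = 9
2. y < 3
Yes

Take x = -3, y = 0. Substituting into each constraint:
  (1) -3(-3) - 2(0) = 9 ✓
  (2) 0 < 3 ✓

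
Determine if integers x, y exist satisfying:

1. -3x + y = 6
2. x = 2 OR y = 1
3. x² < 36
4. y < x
No

A contradictory subset is {-3x + y = 6, x = 2 OR y = 1, y < x}. No integer assignment can satisfy these jointly:

  - -3x + y = 6: is a linear equation tying the variables together
  - x = 2 OR y = 1: forces a choice: either x = 2 or y = 1
  - y < x: bounds one variable relative to another variable

Split on the disjunction (x = 2 OR y = 1):
  • If x = 2: the equation forces y = 12, giving (x, y) = (2, 12), which violates x > y.
  • If y = 1: with y = 1, every remaining term of the linear equation is divisible by 3, so the left side is ≡ 0 (mod 3); but the right side 5 ≡ 2 (mod 3). No integers can satisfy it.
Both branches are infeasible, so the system has no integer solution.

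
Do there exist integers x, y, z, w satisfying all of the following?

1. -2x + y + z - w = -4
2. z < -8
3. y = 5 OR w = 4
Yes

Take x = -4, y = 1, z = -9, w = 4. Substituting into each constraint:
  (1) -2(-4) + 1 + (-9) + (-4) = -4 ✓
  (2) -9 < -8 ✓
  (3) w = 4, target 4 ✓ (second branch holds)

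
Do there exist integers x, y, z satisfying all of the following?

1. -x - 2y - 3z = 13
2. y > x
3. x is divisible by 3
Yes

Take x = 0, y = 1, z = -5. Substituting into each constraint:
  (1) 0 - 2(1) - 3(-5) = 13 ✓
  (2) 1 > 0 ✓
  (3) 0 = 3 × 0, remainder 0 ✓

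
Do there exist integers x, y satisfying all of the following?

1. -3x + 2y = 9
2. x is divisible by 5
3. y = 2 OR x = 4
No

A contradictory subset is {-3x + 2y = 9, y = 2 OR x = 4}. No integer assignment can satisfy these jointly:

  - -3x + 2y = 9: is a linear equation tying the variables together
  - y = 2 OR x = 4: forces a choice: either y = 2 or x = 4

Split on the disjunction (y = 2 OR x = 4):
  • If y = 2: with y = 2, every remaining term of the linear equation is divisible by 3, so the left side is ≡ 0 (mod 3); but the right side 5 ≡ 2 (mod 3). No integers can satisfy it.
  • If x = 4: with x = 4, every remaining term of the linear equation is divisible by 2, so the left side is ≡ 0 (mod 2); but the right side 21 ≡ 1 (mod 2). No integers can satisfy it.
Both branches are infeasible, so the system has no integer solution.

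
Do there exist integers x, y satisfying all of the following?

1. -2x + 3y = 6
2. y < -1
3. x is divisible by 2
Yes

Take x = -6, y = -2. Substituting into each constraint:
  (1) -2(-6) + 3(-2) = 6 ✓
  (2) -2 < -1 ✓
  (3) -6 = 2 × -3, remainder 0 ✓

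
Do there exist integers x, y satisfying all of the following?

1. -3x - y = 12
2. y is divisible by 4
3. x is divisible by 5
Yes

Take x = 0, y = -12. Substituting into each constraint:
  (1) -3(0) + 12 = 12 ✓
  (2) -12 = 4 × -3, remainder 0 ✓
  (3) 0 = 5 × 0, remainder 0 ✓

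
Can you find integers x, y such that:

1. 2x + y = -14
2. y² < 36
Yes

Take x = -7, y = 0. Substituting into each constraint:
  (1) 2(-7) + 0 = -14 ✓
  (2) y² = (0)² = 0, and 0 < 36 ✓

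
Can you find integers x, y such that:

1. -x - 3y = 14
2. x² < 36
Yes

Take x = -2, y = -4. Substituting into each constraint:
  (1) 2 - 3(-4) = 14 ✓
  (2) x² = (-2)² = 4, and 4 < 36 ✓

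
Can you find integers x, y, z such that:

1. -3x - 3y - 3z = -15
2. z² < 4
Yes

Take x = 5, y = 0, z = 0. Substituting into each constraint:
  (1) -3(5) - 3(0) - 3(0) = -15 ✓
  (2) z² = (0)² = 0, and 0 < 4 ✓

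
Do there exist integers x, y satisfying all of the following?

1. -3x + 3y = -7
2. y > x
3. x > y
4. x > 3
No

Even the single constraint (-3x + 3y = -7) is infeasible over the integers.

  - -3x + 3y = -7: every term on the left is divisible by 3, so the LHS ≡ 0 (mod 3), but the RHS -7 is not — no integer solution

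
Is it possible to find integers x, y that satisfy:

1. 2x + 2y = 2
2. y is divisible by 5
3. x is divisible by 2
Yes

Take x = -4, y = 5. Substituting into each constraint:
  (1) 2(-4) + 2(5) = 2 ✓
  (2) 5 = 5 × 1, remainder 0 ✓
  (3) -4 = 2 × -2, remainder 0 ✓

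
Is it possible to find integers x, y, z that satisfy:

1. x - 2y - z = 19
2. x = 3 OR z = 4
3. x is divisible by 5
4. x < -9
Yes

Take x = -15, y = -19, z = 4. Substituting into each constraint:
  (1) (-15) - 2(-19) + (-4) = 19 ✓
  (2) z = 4, target 4 ✓ (second branch holds)
  (3) -15 = 5 × -3, remainder 0 ✓
  (4) -15 < -9 ✓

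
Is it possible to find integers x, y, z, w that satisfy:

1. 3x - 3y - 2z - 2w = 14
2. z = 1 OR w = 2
Yes

Take x = 0, y = -4, z = 1, w = -2. Substituting into each constraint:
  (1) 3(0) - 3(-4) - 2(1) - 2(-2) = 14 ✓
  (2) z = 1, target 1 ✓ (first branch holds)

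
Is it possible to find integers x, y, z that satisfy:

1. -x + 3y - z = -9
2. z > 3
Yes

Take x = 0, y = -1, z = 6. Substituting into each constraint:
  (1) 0 + 3(-1) + (-6) = -9 ✓
  (2) 6 > 3 ✓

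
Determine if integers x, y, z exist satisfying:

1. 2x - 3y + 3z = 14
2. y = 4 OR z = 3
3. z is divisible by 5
Yes

Take x = 13, y = 4, z = 0. Substituting into each constraint:
  (1) 2(13) - 3(4) + 3(0) = 14 ✓
  (2) y = 4, target 4 ✓ (first branch holds)
  (3) 0 = 5 × 0, remainder 0 ✓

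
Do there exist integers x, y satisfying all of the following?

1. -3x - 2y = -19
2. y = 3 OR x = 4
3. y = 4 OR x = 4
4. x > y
No

A contradictory subset is {-3x - 2y = -19, y = 4 OR x = 4, x > y}. No integer assignment can satisfy these jointly:

  - -3x - 2y = -19: is a linear equation tying the variables together
  - y = 4 OR x = 4: forces a choice: either y = 4 or x = 4
  - x > y: bounds one variable relative to another variable

Split on the disjunction (y = 4 OR x = 4):
  • If y = 4: with y = 4, every remaining term of the linear equation is divisible by 3, so the left side is ≡ 0 (mod 3); but the right side -11 ≡ 1 (mod 3). No integers can satisfy it.
  • If x = 4: with x = 4, every remaining term of the linear equation is divisible by 2, so the left side is ≡ 0 (mod 2); but the right side -7 ≡ 1 (mod 2). No integers can satisfy it.
Both branches are infeasible, so the system has no integer solution.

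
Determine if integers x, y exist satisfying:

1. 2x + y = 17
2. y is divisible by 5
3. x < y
Yes

Take x = 1, y = 15. Substituting into each constraint:
  (1) 2(1) + 15 = 17 ✓
  (2) 15 = 5 × 3, remainder 0 ✓
  (3) 1 < 15 ✓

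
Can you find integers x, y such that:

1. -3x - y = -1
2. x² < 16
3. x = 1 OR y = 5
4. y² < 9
Yes

Take x = 1, y = -2. Substituting into each constraint:
  (1) -3(1) + 2 = -1 ✓
  (2) x² = (1)² = 1, and 1 < 16 ✓
  (3) x = 1, target 1 ✓ (first branch holds)
  (4) y² = (-2)² = 4, and 4 < 9 ✓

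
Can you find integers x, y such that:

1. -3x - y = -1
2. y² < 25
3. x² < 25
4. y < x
Yes

Take x = 1, y = -2. Substituting into each constraint:
  (1) -3(1) + 2 = -1 ✓
  (2) y² = (-2)² = 4, and 4 < 25 ✓
  (3) x² = (1)² = 1, and 1 < 25 ✓
  (4) -2 < 1 ✓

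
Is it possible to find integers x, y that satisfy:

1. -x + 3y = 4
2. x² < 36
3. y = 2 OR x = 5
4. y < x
Yes

Take x = 5, y = 3. Substituting into each constraint:
  (1) (-5) + 3(3) = 4 ✓
  (2) x² = (5)² = 25, and 25 < 36 ✓
  (3) x = 5, target 5 ✓ (second branch holds)
  (4) 3 < 5 ✓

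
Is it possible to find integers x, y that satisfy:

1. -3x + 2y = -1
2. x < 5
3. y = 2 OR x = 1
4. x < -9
No

A contradictory subset is {-3x + 2y = -1, y = 2 OR x = 1, x < -9}. No integer assignment can satisfy these jointly:

  - -3x + 2y = -1: is a linear equation tying the variables together
  - y = 2 OR x = 1: forces a choice: either y = 2 or x = 1
  - x < -9: bounds one variable relative to a constant

Split on the disjunction (y = 2 OR x = 1):
  • If y = 2: with y = 2, every remaining term of the linear equation is divisible by 3, so the left side is ≡ 0 (mod 3); but the right side -5 ≡ 1 (mod 3). No integers can satisfy it.
  • If x = 1: this contradicts the bound x ≤ -10.
Both branches are infeasible, so the system has no integer solution.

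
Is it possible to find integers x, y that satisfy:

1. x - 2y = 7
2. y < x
Yes

Take x = 1, y = -3. Substituting into each constraint:
  (1) 1 - 2(-3) = 7 ✓
  (2) -3 < 1 ✓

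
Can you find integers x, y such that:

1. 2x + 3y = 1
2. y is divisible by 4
No

The full constraint system is jointly infeasible over the integers. Each constraint and what it forces:

  - 2x + 3y = 1: is a linear equation tying the variables together
  - y is divisible by 4: restricts y to multiples of 4

Modular obstruction: writing y = 4y', every remaining term of the linear equation is divisible by 2, so the left side is ≡ 0 (mod 2); but the right side 1 ≡ 1 (mod 2). No integers can satisfy it.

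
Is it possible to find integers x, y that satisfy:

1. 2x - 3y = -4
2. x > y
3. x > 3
Yes

Take x = 7, y = 6. Substituting into each constraint:
  (1) 2(7) - 3(6) = -4 ✓
  (2) 7 > 6 ✓
  (3) 7 > 3 ✓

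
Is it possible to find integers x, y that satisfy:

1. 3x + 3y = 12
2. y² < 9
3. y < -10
No

A contradictory subset is {y² < 9, y < -10}. No integer assignment can satisfy these jointly:

  - y² < 9: restricts y to |y| ≤ 2
  - y < -10: bounds one variable relative to a constant

Direct contradiction: the bounds on y require y ≥ -2 and y ≤ -11 simultaneously, which is empty.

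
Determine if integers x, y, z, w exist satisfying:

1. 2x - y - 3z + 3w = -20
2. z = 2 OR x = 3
Yes

Take x = 5, y = 0, z = 2, w = -8. Substituting into each constraint:
  (1) 2(5) + 0 - 3(2) + 3(-8) = -20 ✓
  (2) z = 2, target 2 ✓ (first branch holds)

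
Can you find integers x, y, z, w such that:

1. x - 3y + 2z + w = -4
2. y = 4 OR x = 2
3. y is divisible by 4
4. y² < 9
Yes

Take x = 2, y = 0, z = 0, w = -6. Substituting into each constraint:
  (1) 2 - 3(0) + 2(0) + (-6) = -4 ✓
  (2) x = 2, target 2 ✓ (second branch holds)
  (3) 0 = 4 × 0, remainder 0 ✓
  (4) y² = (0)² = 0, and 0 < 9 ✓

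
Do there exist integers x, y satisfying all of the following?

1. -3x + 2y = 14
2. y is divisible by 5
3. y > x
Yes

Take x = -8, y = -5. Substituting into each constraint:
  (1) -3(-8) + 2(-5) = 14 ✓
  (2) -5 = 5 × -1, remainder 0 ✓
  (3) -5 > -8 ✓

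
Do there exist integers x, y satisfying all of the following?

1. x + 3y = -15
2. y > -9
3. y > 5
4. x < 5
Yes

Take x = -33, y = 6. Substituting into each constraint:
  (1) (-33) + 3(6) = -15 ✓
  (2) 6 > -9 ✓
  (3) 6 > 5 ✓
  (4) -33 < 5 ✓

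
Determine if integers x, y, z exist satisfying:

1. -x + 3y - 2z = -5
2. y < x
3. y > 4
Yes

Take x = 6, y = 5, z = 7. Substituting into each constraint:
  (1) (-6) + 3(5) - 2(7) = -5 ✓
  (2) 5 < 6 ✓
  (3) 5 > 4 ✓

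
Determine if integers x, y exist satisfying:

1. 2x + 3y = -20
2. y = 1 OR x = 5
Yes

Take x = 5, y = -10. Substituting into each constraint:
  (1) 2(5) + 3(-10) = -20 ✓
  (2) x = 5, target 5 ✓ (second branch holds)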